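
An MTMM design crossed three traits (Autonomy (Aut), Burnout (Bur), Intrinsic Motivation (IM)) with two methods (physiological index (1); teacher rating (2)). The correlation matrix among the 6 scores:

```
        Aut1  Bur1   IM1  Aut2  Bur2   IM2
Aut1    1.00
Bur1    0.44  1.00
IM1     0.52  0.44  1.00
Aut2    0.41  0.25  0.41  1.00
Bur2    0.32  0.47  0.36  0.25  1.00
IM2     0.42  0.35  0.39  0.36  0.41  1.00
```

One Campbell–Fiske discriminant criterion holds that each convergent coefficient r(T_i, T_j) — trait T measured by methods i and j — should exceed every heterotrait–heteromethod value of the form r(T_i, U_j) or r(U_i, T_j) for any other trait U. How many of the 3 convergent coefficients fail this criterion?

Checking each validity diagonal entry against its comparison values:
Aut (methods 1·2): 0.41 vs {0.32, 0.25, 0.42, 0.41} → fail.
Bur (methods 1·2): 0.47 vs {0.25, 0.32, 0.35, 0.36} → pass.
IM (methods 1·2): 0.39 vs {0.41, 0.42, 0.36, 0.35} → fail.
2 of 3 fail.

2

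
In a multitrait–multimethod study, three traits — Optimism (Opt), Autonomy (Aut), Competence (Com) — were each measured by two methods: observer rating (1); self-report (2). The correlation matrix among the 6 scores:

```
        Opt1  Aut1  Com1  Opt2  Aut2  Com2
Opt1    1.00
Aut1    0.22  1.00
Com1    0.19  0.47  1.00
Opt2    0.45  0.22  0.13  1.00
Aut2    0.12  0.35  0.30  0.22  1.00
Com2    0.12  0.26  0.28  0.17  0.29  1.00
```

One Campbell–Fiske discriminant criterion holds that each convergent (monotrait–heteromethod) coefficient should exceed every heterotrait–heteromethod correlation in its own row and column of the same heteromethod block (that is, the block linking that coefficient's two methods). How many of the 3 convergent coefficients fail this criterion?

1

Checking each validity diagonal entry against its comparison values:
Opt (methods 1·2): 0.45 vs {0.12, 0.22, 0.12, 0.13} → pass.
Aut (methods 1·2): 0.35 vs {0.22, 0.12, 0.26, 0.30} → pass.
Com (methods 1·2): 0.28 vs {0.13, 0.12, 0.30, 0.26} → fail.
1 of 3 fail.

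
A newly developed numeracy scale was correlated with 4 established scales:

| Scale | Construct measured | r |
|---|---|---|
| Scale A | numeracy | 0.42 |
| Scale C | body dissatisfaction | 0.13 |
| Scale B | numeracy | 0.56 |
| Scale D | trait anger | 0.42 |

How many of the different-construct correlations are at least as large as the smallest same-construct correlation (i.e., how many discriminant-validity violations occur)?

1

Convergent (same construct = numeracy): Scale A, Scale B.
Smallest convergent = 0.42. Discriminant values: 0.13, 0.42; count ≥ 0.42 → 1.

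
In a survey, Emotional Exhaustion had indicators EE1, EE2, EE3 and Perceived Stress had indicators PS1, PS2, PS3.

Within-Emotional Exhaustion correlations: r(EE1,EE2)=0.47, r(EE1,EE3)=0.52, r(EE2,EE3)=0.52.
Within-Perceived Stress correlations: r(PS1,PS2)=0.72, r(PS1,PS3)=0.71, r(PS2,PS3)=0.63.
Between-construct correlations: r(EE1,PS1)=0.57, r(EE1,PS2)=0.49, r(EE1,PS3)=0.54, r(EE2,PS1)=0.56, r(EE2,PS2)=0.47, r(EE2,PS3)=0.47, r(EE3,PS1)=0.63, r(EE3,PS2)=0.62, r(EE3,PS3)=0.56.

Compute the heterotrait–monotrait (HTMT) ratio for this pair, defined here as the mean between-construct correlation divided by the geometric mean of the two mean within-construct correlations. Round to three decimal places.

Between-construct mean = 4.91/9 = 0.5456.
Mean within-EE = 1.51/3 = 0.5033; mean within-PS = 2.06/3 = 0.6867.
Geometric mean = √(0.5033 × 0.6867) = 0.5879.
HTMT = 0.5456 / 0.5879 = 0.928.

0.928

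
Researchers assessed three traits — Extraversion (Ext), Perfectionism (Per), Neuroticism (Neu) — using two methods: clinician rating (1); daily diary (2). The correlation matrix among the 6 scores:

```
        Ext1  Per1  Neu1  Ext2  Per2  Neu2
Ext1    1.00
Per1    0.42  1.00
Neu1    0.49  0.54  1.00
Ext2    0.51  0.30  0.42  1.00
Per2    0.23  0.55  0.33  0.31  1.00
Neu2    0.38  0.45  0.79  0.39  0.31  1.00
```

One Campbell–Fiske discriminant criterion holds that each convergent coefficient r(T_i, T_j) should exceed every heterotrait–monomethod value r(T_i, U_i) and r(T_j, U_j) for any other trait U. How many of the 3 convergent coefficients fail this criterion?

0

Each convergent coefficient versus the relevant comparison correlations:
Ext (methods 1·2): 0.51 vs {0.42, 0.31, 0.49, 0.39} → pass.
Per (methods 1·2): 0.55 vs {0.42, 0.31, 0.54, 0.31} → pass.
Neu (methods 1·2): 0.79 vs {0.49, 0.39, 0.54, 0.31} → pass.
0 of 3 fail.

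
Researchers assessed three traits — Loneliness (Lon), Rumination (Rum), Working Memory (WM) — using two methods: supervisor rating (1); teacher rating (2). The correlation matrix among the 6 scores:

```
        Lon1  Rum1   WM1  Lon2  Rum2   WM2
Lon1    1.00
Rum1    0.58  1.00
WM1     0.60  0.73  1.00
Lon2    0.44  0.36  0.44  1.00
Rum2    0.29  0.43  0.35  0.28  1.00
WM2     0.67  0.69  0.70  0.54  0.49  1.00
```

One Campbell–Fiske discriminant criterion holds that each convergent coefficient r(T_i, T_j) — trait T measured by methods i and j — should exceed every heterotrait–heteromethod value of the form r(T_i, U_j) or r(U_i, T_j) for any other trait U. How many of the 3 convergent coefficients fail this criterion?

Checking each validity diagonal entry against its comparison values:
Lon (methods 1·2): 0.44 vs {0.29, 0.36, 0.67, 0.44} → fail.
Rum (methods 1·2): 0.43 vs {0.36, 0.29, 0.69, 0.35} → fail.
WM (methods 1·2): 0.70 vs {0.44, 0.67, 0.35, 0.69} → pass.
2 of 3 fail.

2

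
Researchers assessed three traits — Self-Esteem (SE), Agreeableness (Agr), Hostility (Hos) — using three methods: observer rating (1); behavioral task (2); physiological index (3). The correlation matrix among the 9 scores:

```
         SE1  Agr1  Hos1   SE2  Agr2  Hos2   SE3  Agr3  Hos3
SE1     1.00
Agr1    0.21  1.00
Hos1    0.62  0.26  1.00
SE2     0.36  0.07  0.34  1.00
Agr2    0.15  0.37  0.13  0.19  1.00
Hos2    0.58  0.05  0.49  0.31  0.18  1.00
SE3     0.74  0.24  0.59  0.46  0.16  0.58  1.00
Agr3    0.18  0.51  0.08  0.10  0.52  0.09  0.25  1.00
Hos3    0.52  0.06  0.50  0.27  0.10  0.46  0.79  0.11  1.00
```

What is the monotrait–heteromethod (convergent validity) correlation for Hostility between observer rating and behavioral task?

Same trait (Hos), different methods: r(Hos1, Hos2) = 0.49.

0.49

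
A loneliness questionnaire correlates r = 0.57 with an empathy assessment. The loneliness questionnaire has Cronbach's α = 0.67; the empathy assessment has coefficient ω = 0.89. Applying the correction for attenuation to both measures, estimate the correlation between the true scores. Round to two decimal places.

0.74

r_true = r_obs / √(r_xx · r_yy) = 0.57 / √(0.67 × 0.89) = 0.57 / √0.5963 = 0.57 / 0.7722 ≈ 0.74.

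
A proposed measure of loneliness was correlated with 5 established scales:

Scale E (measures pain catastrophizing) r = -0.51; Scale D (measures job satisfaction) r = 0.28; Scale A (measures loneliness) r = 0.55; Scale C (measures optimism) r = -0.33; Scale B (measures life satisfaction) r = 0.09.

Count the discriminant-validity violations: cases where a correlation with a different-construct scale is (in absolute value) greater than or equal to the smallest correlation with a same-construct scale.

0

Convergent (same construct = loneliness): Scale A.
Smallest convergent = 0.55. Discriminant |r|: 0.51, 0.28, 0.33, 0.09; count ≥ 0.55 → 0.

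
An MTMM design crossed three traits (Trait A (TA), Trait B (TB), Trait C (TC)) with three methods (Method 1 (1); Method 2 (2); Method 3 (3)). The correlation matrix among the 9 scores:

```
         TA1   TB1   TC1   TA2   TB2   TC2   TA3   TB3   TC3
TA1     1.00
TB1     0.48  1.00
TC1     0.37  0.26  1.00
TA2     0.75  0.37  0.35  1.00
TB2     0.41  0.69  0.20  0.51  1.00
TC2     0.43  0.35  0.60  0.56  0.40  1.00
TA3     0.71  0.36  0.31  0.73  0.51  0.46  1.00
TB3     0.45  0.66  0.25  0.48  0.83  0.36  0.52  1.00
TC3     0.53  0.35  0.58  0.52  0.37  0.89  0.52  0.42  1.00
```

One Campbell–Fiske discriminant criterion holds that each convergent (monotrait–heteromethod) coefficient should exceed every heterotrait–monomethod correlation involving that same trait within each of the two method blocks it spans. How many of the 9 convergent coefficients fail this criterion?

0

Convergent coefficients and their comparison sets:
TA (methods 1·2): 0.75 vs {0.48, 0.51, 0.37, 0.56} → pass.
TA (methods 1·3): 0.71 vs {0.48, 0.52, 0.37, 0.52} → pass.
TA (methods 2·3): 0.73 vs {0.51, 0.52, 0.56, 0.52} → pass.
TB (methods 1·2): 0.69 vs {0.48, 0.51, 0.26, 0.40} → pass.
TB (methods 1·3): 0.66 vs {0.48, 0.52, 0.26, 0.42} → pass.
TB (methods 2·3): 0.83 vs {0.51, 0.52, 0.40, 0.42} → pass.
TC (methods 1·2): 0.60 vs {0.37, 0.56, 0.26, 0.40} → pass.
TC (methods 1·3): 0.58 vs {0.37, 0.52, 0.26, 0.42} → pass.
TC (methods 2·3): 0.89 vs {0.56, 0.52, 0.40, 0.42} → pass.
0 of 9 fail.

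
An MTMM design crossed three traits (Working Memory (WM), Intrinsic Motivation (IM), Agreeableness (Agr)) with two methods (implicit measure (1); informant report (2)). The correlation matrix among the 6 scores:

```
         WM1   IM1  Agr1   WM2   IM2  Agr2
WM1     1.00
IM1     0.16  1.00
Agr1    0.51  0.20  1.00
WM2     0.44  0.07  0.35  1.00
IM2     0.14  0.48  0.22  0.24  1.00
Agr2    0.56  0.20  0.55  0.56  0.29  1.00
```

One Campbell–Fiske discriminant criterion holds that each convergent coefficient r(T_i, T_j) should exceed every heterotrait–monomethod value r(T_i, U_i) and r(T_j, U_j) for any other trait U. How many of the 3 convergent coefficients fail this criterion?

Each convergent coefficient versus the relevant comparison correlations:
WM (methods 1·2): 0.44 vs {0.16, 0.24, 0.51, 0.56} → fail.
IM (methods 1·2): 0.48 vs {0.16, 0.24, 0.20, 0.29} → pass.
Agr (methods 1·2): 0.55 vs {0.51, 0.56, 0.20, 0.29} → fail.
2 of 3 fail.

2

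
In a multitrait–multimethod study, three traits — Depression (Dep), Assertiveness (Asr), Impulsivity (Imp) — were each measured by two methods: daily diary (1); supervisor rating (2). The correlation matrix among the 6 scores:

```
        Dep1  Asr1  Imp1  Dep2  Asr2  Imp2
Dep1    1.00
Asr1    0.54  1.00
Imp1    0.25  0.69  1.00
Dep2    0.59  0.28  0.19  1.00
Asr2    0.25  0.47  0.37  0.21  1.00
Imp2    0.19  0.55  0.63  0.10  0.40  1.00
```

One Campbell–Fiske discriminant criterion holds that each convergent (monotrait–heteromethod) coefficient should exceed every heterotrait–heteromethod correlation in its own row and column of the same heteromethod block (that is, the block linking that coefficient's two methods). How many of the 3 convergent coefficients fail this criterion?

1

Convergent coefficients and their comparison sets:
Dep (methods 1·2): 0.59 vs {0.25, 0.28, 0.19, 0.19} → pass.
Asr (methods 1·2): 0.47 vs {0.28, 0.25, 0.55, 0.37} → fail.
Imp (methods 1·2): 0.63 vs {0.19, 0.19, 0.37, 0.55} → pass.
1 of 3 fail.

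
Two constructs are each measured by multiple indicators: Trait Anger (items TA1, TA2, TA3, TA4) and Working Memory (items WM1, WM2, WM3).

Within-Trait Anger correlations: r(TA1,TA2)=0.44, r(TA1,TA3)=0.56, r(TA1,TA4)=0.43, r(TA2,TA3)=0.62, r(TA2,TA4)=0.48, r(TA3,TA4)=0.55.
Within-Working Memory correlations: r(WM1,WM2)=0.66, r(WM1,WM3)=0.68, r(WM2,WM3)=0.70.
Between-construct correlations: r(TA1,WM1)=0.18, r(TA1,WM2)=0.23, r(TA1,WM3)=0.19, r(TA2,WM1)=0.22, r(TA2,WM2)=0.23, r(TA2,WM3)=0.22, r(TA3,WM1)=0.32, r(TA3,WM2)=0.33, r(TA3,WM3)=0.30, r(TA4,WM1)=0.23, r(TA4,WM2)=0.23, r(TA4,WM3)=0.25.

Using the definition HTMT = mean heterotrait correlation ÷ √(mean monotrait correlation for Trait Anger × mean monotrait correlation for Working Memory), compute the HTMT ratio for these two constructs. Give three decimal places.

0.413

Mean between = 2.93/12 = 0.2442.
Mean within-TA = 3.08/6 = 0.5133; mean within-WM = 2.04/3 = 0.6800.
Geometric mean = √(0.5133 × 0.6800) = 0.5908.
HTMT = 0.2442 / 0.5908 = 0.413.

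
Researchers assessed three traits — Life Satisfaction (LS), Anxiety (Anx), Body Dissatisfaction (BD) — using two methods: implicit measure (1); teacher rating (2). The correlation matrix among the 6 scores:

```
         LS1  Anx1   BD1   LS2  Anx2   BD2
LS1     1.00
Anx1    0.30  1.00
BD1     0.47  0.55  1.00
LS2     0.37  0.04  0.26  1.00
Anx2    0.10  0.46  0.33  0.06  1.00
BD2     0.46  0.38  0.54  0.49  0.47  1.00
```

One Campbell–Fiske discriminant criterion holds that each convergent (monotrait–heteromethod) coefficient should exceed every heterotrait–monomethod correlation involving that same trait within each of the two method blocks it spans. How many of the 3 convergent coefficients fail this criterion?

Each convergent coefficient versus the relevant comparison correlations:
LS (methods 1·2): 0.37 vs {0.30, 0.06, 0.47, 0.49} → fail.
Anx (methods 1·2): 0.46 vs {0.30, 0.06, 0.55, 0.47} → fail.
BD (methods 1·2): 0.54 vs {0.47, 0.49, 0.55, 0.47} → fail.
3 of 3 fail.

3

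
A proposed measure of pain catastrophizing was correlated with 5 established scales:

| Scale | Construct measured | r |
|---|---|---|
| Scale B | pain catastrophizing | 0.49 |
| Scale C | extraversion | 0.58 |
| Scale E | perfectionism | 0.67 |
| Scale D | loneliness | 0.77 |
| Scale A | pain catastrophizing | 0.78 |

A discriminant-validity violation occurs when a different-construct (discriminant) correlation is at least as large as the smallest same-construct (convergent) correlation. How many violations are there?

Convergent (same construct = pain catastrophizing): Scale B, Scale A.
Smallest convergent = 0.49. Discriminant values: 0.58, 0.67, 0.77; count ≥ 0.49 → 3.

3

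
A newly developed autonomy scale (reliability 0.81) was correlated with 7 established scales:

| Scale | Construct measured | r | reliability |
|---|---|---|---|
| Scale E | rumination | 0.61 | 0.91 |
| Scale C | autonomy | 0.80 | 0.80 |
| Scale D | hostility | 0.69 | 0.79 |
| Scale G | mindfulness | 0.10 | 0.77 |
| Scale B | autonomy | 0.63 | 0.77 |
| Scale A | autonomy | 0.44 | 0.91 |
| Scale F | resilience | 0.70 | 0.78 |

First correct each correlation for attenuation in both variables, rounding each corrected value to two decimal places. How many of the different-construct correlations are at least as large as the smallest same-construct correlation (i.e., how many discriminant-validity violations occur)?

Disattenuated r (r / √(r_scale · r_new)):
  Scale E (disc): 0.61 / √(0.91·0.81) = 0.71
  Scale C (conv): 0.80 / √(0.80·0.81) = 0.99
  Scale D (disc): 0.69 / √(0.79·0.81) = 0.86
  Scale G (disc): 0.10 / √(0.77·0.81) = 0.13
  Scale B (conv): 0.63 / √(0.77·0.81) = 0.80
  Scale A (conv): 0.44 / √(0.91·0.81) = 0.51
  Scale F (disc): 0.70 / √(0.78·0.81) = 0.88
Smallest convergent = 0.51. Discriminant values: 0.71, 0.86, 0.13, 0.88; count ≥ 0.51 → 3.

3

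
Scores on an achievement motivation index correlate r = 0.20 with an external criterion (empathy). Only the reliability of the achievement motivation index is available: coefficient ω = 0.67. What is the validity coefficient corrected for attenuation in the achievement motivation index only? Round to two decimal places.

Single correction: r_c = r_obs / √r_xx = 0.20 / √0.67 = 0.20 / 0.8185 ≈ 0.24.

0.24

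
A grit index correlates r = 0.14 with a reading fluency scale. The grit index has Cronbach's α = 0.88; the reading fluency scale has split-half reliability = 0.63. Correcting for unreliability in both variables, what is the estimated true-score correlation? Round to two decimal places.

r_true = r_obs / √(r_xx · r_yy) = 0.14 / √(0.88 × 0.63) = 0.14 / √0.5544 = 0.14 / 0.7446 ≈ 0.19.

0.19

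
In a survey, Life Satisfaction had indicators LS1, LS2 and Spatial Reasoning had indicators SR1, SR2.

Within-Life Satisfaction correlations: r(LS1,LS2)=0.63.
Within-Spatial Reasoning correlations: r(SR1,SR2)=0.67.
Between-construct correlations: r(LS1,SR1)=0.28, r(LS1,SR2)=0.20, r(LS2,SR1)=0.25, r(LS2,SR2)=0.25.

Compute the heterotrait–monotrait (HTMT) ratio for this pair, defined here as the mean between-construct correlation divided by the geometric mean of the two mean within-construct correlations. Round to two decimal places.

Mean heterotrait r = 0.98/4 = 0.2450.
Mean within-LS = 0.63/1 = 0.6300; mean within-SR = 0.67/1 = 0.6700.
Geometric mean = √(0.6300 × 0.6700) = 0.6497.
HTMT = 0.2450 / 0.6497 = 0.38.

0.38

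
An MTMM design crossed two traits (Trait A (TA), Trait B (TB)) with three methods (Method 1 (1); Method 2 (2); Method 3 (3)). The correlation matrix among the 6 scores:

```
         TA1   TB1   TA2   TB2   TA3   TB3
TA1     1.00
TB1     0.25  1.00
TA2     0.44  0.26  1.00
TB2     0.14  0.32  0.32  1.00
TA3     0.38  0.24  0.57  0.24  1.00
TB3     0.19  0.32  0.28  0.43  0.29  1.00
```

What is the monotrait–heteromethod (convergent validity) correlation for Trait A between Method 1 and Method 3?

Same trait (TA), different methods: r(TA1, TA3) = 0.38.

0.38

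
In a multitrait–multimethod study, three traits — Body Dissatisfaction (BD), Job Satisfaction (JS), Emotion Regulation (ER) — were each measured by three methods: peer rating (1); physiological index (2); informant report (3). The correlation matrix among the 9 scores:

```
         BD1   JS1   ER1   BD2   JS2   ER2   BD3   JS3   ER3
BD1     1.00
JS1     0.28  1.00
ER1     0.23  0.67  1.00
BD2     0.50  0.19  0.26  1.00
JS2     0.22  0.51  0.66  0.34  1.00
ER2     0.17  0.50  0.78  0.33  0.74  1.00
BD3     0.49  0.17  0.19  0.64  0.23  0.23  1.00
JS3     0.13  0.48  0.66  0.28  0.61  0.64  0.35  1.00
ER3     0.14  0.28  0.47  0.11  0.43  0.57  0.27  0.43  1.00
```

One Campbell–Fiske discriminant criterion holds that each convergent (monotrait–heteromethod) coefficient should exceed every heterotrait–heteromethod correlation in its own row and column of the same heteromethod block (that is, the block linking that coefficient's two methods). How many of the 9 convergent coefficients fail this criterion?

Checking each validity diagonal entry against its comparison values:
BD (methods 1·2): 0.50 vs {0.22, 0.19, 0.17, 0.26} → pass.
BD (methods 1·3): 0.49 vs {0.13, 0.17, 0.14, 0.19} → pass.
BD (methods 2·3): 0.64 vs {0.28, 0.23, 0.11, 0.23} → pass.
JS (methods 1·2): 0.51 vs {0.19, 0.22, 0.50, 0.66} → fail.
JS (methods 1·3): 0.48 vs {0.17, 0.13, 0.28, 0.66} → fail.
JS (methods 2·3): 0.61 vs {0.23, 0.28, 0.43, 0.64} → fail.
ER (methods 1·2): 0.78 vs {0.26, 0.17, 0.66, 0.50} → pass.
ER (methods 1·3): 0.47 vs {0.19, 0.14, 0.66, 0.28} → fail.
ER (methods 2·3): 0.57 vs {0.23, 0.11, 0.64, 0.43} → fail.
5 of 9 fail.

5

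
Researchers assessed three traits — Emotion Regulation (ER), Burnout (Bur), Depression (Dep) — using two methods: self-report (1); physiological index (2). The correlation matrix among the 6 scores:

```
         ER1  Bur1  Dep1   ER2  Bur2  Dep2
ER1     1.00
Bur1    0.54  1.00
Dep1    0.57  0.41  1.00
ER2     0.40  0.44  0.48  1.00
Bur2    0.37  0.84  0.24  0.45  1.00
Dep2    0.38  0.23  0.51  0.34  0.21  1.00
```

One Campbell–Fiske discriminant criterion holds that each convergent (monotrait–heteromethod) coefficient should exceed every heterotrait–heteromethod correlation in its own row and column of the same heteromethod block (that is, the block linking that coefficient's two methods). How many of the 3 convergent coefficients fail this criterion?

Each convergent coefficient versus the relevant comparison correlations:
ER (methods 1·2): 0.40 vs {0.37, 0.44, 0.38, 0.48} → fail.
Bur (methods 1·2): 0.84 vs {0.44, 0.37, 0.23, 0.24} → pass.
Dep (methods 1·2): 0.51 vs {0.48, 0.38, 0.24, 0.23} → pass.
1 of 3 fail.

1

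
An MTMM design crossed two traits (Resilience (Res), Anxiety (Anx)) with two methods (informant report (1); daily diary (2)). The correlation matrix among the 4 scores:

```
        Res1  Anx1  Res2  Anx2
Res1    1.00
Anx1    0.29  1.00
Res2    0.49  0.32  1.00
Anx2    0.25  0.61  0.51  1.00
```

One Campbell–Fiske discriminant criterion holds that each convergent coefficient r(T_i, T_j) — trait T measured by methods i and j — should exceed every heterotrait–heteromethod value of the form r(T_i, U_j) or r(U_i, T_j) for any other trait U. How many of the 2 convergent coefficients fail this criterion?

Each convergent coefficient versus the relevant comparison correlations:
Res (methods 1·2): 0.49 vs {0.25, 0.32} → pass.
Anx (methods 1·2): 0.61 vs {0.32, 0.25} → pass.
0 of 2 fail.

0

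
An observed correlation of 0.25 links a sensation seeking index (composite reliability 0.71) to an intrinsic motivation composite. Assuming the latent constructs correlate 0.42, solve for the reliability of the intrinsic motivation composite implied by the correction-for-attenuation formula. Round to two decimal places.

r_true = r_obs / √(r_xx · r_yy) ⇒ 0.42 = 0.25 / √(0.71 · r_yy).
√(0.71 · r_yy) = 0.25 / 0.42 = 0.5952; 0.71 · r_yy = 0.3543; r_yy = 0.3543 / 0.71 ≈ 0.50.

0.50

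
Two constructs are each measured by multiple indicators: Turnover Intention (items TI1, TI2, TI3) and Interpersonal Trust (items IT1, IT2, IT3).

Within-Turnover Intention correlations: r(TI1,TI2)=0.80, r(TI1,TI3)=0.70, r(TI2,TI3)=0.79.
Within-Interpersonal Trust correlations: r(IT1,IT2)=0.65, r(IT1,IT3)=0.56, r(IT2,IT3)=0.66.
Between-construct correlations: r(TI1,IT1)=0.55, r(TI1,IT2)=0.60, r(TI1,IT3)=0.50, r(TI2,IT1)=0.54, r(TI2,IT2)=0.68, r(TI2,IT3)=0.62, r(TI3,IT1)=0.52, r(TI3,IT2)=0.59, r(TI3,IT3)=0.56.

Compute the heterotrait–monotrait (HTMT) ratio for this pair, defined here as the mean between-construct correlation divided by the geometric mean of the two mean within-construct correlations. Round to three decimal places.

0.831

Mean heterotrait r = 5.16/9 = 0.5733.
Mean within-TI = 2.29/3 = 0.7633; mean within-IT = 1.87/3 = 0.6233.
Geometric mean = √(0.7633 × 0.6233) = 0.6898.
HTMT = 0.5733 / 0.6898 = 0.831.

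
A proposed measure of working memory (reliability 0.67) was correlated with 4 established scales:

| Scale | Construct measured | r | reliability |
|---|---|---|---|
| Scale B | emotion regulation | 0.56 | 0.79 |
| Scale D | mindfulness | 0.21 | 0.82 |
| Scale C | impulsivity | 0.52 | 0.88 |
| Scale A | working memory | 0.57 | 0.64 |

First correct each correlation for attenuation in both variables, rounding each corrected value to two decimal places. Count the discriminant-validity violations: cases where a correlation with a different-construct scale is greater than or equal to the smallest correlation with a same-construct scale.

0

Disattenuated r (r / √(r_scale · r_new)):
  Scale B (disc): 0.56 / √(0.79·0.67) = 0.77
  Scale D (disc): 0.21 / √(0.82·0.67) = 0.28
  Scale C (disc): 0.52 / √(0.88·0.67) = 0.68
  Scale A (conv): 0.57 / √(0.64·0.67) = 0.87
Smallest convergent = 0.87. Discriminant values: 0.77, 0.28, 0.68; count ≥ 0.87 → 0.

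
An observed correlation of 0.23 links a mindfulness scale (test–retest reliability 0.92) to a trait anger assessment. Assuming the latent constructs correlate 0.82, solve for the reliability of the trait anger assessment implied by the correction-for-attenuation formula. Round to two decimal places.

0.09

r_true = r_obs / √(r_xx · r_yy) ⇒ 0.82 = 0.23 / √(0.92 · r_yy).
√(0.92 · r_yy) = 0.23 / 0.82 = 0.2805; 0.92 · r_yy = 0.0787; r_yy = 0.0787 / 0.92 ≈ 0.09.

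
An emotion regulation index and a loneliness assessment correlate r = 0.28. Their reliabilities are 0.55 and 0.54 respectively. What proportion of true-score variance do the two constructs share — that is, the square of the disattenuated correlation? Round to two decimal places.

Disattenuated r = 0.28 / √(0.55 × 0.54) = 0.28 / 0.5450 = 0.5138.
Shared true-score variance = 0.5138² = 0.2640 ≈ 0.26.

0.26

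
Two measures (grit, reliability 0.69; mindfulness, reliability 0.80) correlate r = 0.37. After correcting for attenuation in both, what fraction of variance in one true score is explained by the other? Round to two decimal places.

0.25

Disattenuated r = 0.37 / √(0.69 × 0.80) = 0.37 / 0.7430 = 0.4980.
Shared true-score variance = 0.4980² = 0.2480 ≈ 0.25.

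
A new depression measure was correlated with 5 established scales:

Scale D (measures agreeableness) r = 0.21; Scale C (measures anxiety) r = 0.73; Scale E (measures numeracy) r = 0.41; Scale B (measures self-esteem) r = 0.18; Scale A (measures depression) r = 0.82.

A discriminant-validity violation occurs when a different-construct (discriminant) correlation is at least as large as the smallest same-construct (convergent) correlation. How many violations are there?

0

Convergent (same construct = depression): Scale A.
Smallest convergent = 0.82. Discriminant values: 0.21, 0.73, 0.41, 0.18; count ≥ 0.82 → 0.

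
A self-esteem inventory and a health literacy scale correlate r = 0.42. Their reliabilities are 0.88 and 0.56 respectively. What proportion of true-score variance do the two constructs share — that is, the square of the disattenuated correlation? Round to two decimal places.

0.36

Disattenuated r = 0.42 / √(0.88 × 0.56) = 0.42 / 0.7020 = 0.5983.
Shared true-score variance = 0.5983² = 0.3580 ≈ 0.36.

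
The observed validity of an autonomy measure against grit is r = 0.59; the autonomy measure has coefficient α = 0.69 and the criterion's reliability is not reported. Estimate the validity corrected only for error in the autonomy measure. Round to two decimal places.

0.71

Single correction: r_c = r_obs / √r_xx = 0.59 / √0.69 = 0.59 / 0.8307 ≈ 0.71.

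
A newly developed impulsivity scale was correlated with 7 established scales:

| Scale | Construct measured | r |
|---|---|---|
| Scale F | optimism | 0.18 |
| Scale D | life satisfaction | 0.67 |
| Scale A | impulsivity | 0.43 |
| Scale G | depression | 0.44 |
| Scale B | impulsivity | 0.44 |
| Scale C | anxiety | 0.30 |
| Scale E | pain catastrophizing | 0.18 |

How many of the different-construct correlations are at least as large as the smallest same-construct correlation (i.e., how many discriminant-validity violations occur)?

Convergent (same construct = impulsivity): Scale A, Scale B.
Smallest convergent = 0.43. Discriminant values: 0.18, 0.67, 0.44, 0.30, 0.18; count ≥ 0.43 → 2.

2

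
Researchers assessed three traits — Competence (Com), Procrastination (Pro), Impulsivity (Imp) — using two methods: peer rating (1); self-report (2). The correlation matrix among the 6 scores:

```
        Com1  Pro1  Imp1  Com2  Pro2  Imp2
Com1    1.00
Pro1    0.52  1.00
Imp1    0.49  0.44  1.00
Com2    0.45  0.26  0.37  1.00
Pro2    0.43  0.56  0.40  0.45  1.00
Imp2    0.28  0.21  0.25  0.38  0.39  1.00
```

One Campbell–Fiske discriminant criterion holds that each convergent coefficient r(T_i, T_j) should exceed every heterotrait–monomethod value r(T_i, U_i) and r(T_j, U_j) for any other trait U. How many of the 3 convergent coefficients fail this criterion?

Convergent coefficients and their comparison sets:
Com (methods 1·2): 0.45 vs {0.52, 0.45, 0.49, 0.38} → fail.
Pro (methods 1·2): 0.56 vs {0.52, 0.45, 0.44, 0.39} → pass.
Imp (methods 1·2): 0.25 vs {0.49, 0.38, 0.44, 0.39} → fail.
2 of 3 fail.

2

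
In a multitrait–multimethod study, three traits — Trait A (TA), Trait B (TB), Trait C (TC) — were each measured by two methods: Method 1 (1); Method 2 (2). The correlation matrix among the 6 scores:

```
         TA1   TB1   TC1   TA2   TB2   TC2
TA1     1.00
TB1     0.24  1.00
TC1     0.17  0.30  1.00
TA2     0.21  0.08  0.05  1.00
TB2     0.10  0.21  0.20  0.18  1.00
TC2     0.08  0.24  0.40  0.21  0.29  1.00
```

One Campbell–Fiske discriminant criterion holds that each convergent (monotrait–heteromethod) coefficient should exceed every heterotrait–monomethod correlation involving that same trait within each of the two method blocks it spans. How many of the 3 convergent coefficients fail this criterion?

2

Each convergent coefficient versus the relevant comparison correlations:
TA (methods 1·2): 0.21 vs {0.24, 0.18, 0.17, 0.21} → fail.
TB (methods 1·2): 0.21 vs {0.24, 0.18, 0.30, 0.29} → fail.
TC (methods 1·2): 0.40 vs {0.17, 0.21, 0.30, 0.29} → pass.
2 of 3 fail.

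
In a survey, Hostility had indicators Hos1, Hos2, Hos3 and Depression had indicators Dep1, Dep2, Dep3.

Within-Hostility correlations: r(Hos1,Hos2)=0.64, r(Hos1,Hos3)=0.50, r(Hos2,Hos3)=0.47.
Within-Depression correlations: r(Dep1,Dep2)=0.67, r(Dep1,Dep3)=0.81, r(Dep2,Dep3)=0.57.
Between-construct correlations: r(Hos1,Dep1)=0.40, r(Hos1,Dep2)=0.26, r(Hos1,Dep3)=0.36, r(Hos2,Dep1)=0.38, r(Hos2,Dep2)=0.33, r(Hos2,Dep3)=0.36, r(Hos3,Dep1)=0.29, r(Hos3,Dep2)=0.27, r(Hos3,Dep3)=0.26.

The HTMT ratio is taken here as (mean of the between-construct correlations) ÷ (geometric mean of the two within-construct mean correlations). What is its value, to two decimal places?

0.53

Mean heterotrait r = 2.91/9 = 0.3233.
Mean within-Hos = 1.61/3 = 0.5367; mean within-Dep = 2.05/3 = 0.6833.
Geometric mean = √(0.5367 × 0.6833) = 0.6056.
HTMT = 0.3233 / 0.6056 = 0.53.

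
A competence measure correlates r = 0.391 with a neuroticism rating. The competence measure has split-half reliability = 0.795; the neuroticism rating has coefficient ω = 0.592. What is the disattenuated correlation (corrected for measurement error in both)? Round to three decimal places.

r_true = r_obs / √(r_xx · r_yy) = 0.391 / √(0.795 × 0.592) = 0.391 / √0.470640 = 0.391 / 0.6860 ≈ 0.570.

0.570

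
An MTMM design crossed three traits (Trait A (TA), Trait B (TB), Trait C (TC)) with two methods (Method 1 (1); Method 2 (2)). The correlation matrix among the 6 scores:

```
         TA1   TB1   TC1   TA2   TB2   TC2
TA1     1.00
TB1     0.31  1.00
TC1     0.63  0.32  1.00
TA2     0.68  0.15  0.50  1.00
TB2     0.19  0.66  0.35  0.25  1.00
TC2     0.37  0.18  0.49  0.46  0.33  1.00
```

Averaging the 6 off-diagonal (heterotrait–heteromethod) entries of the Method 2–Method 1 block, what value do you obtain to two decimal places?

HTHM values (method 2 × method 1): 0.15, 0.50, 0.19, 0.35, 0.37, 0.18; mean = 1.74/6 = 0.29.

0.29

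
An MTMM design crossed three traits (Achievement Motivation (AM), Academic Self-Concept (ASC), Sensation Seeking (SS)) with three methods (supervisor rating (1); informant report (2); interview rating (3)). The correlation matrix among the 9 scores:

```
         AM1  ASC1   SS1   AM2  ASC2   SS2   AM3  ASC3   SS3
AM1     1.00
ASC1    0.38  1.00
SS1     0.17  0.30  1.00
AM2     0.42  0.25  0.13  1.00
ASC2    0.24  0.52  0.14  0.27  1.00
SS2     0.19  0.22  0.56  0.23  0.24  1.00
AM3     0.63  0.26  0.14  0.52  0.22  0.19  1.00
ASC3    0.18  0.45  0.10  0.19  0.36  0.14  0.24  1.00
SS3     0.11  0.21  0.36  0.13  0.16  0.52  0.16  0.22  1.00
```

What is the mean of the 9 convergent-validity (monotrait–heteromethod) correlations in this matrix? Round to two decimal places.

0.48

Convergent values: 0.42, 0.63, 0.52, 0.52, 0.45, 0.36, 0.56, 0.36, 0.52; mean = 4.34/9 = 0.48.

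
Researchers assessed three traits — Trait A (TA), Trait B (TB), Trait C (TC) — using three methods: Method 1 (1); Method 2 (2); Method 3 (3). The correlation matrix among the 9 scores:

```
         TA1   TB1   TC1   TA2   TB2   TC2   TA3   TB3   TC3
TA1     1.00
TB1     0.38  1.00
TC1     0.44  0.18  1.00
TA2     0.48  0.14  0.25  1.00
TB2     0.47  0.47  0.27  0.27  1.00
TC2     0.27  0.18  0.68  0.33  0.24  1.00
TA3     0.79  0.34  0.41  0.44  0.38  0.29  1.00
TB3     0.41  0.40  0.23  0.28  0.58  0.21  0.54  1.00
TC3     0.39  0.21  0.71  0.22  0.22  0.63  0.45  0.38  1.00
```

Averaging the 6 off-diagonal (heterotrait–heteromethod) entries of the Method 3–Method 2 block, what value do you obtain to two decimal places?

HTHM values (method 3 × method 2): 0.38, 0.29, 0.28, 0.21, 0.22, 0.22; mean = 1.60/6 = 0.27.

0.27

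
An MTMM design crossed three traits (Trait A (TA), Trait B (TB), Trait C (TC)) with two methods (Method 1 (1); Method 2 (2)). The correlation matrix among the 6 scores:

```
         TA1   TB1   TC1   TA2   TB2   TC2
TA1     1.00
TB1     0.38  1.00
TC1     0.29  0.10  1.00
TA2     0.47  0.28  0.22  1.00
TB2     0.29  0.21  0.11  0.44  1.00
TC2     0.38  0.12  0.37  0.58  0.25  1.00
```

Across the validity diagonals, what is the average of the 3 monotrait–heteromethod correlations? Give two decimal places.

0.35

Convergent values: 0.47, 0.21, 0.37; mean = 1.05/3 = 0.35.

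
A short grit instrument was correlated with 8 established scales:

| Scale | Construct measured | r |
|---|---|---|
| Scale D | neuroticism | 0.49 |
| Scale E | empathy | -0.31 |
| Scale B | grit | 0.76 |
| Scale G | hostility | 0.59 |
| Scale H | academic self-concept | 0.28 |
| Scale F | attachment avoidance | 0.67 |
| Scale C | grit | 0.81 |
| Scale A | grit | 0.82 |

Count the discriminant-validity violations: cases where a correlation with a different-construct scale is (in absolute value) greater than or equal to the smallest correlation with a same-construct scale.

0

Convergent (same construct = grit): Scale B, Scale C, Scale A.
Smallest convergent = 0.76. Discriminant |r|: 0.49, 0.31, 0.59, 0.28, 0.67; count ≥ 0.76 → 0.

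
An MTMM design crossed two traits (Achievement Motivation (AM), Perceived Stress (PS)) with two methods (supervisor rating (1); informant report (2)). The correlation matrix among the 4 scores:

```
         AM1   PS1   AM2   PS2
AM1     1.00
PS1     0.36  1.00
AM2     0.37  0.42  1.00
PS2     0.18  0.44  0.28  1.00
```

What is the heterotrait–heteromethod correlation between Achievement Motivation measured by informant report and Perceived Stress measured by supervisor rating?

0.42

Different traits and methods: r(AM2, PS1) = 0.42.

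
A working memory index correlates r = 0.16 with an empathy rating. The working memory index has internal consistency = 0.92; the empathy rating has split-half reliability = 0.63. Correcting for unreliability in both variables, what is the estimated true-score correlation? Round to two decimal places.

r_true = r_obs / √(r_xx · r_yy) = 0.16 / √(0.92 × 0.63) = 0.16 / √0.5796 = 0.16 / 0.7613 ≈ 0.21.

0.21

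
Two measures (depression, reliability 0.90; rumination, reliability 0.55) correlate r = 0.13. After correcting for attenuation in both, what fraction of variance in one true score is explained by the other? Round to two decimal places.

Disattenuated r = 0.13 / √(0.90 × 0.55) = 0.13 / 0.7036 = 0.1848.
Shared true-score variance = 0.1848² = 0.0342 ≈ 0.03.

0.03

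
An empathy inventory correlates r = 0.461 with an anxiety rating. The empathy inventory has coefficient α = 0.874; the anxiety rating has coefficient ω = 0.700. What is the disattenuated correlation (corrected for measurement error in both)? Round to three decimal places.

r_true = r_obs / √(r_xx · r_yy) = 0.461 / √(0.874 × 0.700) = 0.461 / √0.611800 = 0.461 / 0.7822 ≈ 0.589.

0.589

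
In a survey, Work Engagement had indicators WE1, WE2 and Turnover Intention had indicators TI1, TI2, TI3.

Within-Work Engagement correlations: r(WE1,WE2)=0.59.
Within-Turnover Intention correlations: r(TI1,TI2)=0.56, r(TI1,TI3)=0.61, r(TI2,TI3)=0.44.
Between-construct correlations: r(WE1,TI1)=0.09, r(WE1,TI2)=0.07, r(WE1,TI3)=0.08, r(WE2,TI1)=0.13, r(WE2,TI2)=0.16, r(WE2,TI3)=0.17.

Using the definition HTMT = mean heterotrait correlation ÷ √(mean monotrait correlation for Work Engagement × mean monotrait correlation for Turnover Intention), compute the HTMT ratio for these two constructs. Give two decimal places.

Mean heterotrait r = 0.70/6 = 0.1167.
Mean within-WE = 0.59/1 = 0.5900; mean within-TI = 1.61/3 = 0.5367.
Geometric mean = √(0.5900 × 0.5367) = 0.5627.
HTMT = 0.1167 / 0.5627 = 0.21.

0.21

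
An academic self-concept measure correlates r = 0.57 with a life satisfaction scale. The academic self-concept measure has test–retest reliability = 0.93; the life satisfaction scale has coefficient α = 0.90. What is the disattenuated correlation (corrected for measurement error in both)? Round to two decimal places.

0.62

r_true = r_obs / √(r_xx · r_yy) = 0.57 / √(0.93 × 0.90) = 0.57 / √0.8370 = 0.57 / 0.9149 ≈ 0.62.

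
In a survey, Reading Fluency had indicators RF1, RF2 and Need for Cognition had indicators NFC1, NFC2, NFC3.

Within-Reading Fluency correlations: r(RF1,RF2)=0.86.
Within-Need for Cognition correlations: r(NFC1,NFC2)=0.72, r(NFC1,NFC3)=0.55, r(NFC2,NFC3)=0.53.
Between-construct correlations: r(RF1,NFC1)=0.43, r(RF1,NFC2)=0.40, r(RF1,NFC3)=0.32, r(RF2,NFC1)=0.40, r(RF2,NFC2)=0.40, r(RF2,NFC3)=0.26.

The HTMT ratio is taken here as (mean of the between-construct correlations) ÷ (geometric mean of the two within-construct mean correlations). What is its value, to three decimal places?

Mean heterotrait r = 2.21/6 = 0.3683.
Mean within-RF = 0.86/1 = 0.8600; mean within-NFC = 1.80/3 = 0.6000.
Geometric mean = √(0.8600 × 0.6000) = 0.7183.
HTMT = 0.3683 / 0.7183 = 0.513.

0.513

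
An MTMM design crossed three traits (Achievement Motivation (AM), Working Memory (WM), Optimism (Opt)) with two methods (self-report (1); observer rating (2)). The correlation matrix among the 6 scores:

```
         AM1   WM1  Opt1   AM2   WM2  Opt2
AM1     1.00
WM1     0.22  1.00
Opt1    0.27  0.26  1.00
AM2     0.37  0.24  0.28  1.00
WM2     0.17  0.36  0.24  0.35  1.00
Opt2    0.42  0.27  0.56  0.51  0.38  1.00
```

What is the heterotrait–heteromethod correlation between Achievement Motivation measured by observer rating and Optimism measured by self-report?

Different traits and methods: r(AM2, Opt1) = 0.28.

0.28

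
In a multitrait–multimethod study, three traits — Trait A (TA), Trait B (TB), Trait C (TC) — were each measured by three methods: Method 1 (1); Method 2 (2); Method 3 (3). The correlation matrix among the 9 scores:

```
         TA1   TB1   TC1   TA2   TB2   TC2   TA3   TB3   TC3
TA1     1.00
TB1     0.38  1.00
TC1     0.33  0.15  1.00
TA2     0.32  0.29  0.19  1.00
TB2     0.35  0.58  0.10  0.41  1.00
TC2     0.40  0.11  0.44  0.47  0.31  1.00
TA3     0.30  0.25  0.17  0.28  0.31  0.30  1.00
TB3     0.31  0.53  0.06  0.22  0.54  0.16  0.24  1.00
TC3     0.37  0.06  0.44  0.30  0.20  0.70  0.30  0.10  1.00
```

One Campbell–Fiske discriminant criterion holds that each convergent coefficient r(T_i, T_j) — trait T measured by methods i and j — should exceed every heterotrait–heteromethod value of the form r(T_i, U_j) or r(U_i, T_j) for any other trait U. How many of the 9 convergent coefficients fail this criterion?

3

Checking each validity diagonal entry against its comparison values:
TA (methods 1·2): 0.32 vs {0.35, 0.29, 0.40, 0.19} → fail.
TA (methods 1·3): 0.30 vs {0.31, 0.25, 0.37, 0.17} → fail.
TA (methods 2·3): 0.28 vs {0.22, 0.31, 0.30, 0.30} → fail.
TB (methods 1·2): 0.58 vs {0.29, 0.35, 0.11, 0.10} → pass.
TB (methods 1·3): 0.53 vs {0.25, 0.31, 0.06, 0.06} → pass.
TB (methods 2·3): 0.54 vs {0.31, 0.22, 0.20, 0.16} → pass.
TC (methods 1·2): 0.44 vs {0.19, 0.40, 0.10, 0.11} → pass.
TC (methods 1·3): 0.44 vs {0.17, 0.37, 0.06, 0.06} → pass.
TC (methods 2·3): 0.70 vs {0.30, 0.30, 0.16, 0.20} → pass.
3 of 9 fail.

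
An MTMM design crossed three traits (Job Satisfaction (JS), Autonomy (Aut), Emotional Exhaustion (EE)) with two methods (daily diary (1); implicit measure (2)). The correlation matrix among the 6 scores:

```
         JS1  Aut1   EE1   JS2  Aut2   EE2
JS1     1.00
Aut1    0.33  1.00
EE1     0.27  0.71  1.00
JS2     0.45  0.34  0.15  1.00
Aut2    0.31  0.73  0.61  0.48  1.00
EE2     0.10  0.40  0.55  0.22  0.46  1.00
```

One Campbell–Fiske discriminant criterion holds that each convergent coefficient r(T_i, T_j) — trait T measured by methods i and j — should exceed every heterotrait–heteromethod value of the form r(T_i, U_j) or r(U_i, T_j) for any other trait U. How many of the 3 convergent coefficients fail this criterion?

1

Checking each validity diagonal entry against its comparison values:
JS (methods 1·2): 0.45 vs {0.31, 0.34, 0.10, 0.15} → pass.
Aut (methods 1·2): 0.73 vs {0.34, 0.31, 0.40, 0.61} → pass.
EE (methods 1·2): 0.55 vs {0.15, 0.10, 0.61, 0.40} → fail.
1 of 3 fail.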